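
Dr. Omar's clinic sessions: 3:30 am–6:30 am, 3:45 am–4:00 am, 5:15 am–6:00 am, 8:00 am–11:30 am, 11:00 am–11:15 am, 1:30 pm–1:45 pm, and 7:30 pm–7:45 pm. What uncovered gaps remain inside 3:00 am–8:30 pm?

Covered (merged): 3:30 am-6:30 am, 8:00 am-11:30 am, 1:30 pm-1:45 pm, 7:30 pm-7:45 pm.
Uncovered inside 3:00 am-8:30 pm: 3:00 am-3:30 am, 6:30 am-8:00 am, 11:30 am-1:30 pm, 1:45 pm-7:30 pm, 7:45 pm-8:30 pm.

3:00 am-3:30 am, 6:30 am-8:00 am, 11:30 am-1:30 pm, 1:45 pm-7:30 pm, 7:45 pm-8:30 pm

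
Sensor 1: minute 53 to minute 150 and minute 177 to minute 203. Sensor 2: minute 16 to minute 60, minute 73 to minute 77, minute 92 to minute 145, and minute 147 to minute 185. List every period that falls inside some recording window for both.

minute 53 to minute 60, minute 73 to minute 77, minute 92 to minute 145, minute 147 to minute 150, minute 177 to minute 185

minute 53 to minute 150 ∩ B → minute 53 to minute 60, minute 73 to minute 77, minute 92 to minute 145, minute 147 to minute 150.
minute 177 to minute 203 ∩ B → minute 177 to minute 185.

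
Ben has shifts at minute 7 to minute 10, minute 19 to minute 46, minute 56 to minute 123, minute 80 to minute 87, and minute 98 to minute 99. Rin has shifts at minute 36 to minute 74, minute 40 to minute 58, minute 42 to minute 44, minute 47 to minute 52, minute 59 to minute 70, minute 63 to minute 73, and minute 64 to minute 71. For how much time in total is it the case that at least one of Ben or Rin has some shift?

Merge the first list: minute 7 to minute 10, minute 19 to minute 46, minute 56 to minute 123.
Merge the second list: minute 36 to minute 74.
A ∪ B = minute 7 to minute 10, minute 19 to minute 123.
Total: 3 minutes + 104 minutes = 107 minutes.

107 minutes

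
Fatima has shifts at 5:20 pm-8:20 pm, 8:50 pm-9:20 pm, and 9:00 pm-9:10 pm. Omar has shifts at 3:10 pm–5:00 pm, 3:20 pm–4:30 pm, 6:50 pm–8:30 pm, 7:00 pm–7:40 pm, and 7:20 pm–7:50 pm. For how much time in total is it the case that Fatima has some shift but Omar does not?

2 h

Merge the first list: 5:20 pm–8:20 pm, 8:50 pm–9:20 pm.
Merge the second list: 3:10 pm–5:00 pm, 6:50 pm–8:30 pm.
A \ B = 5:20 pm–6:50 pm, 8:50 pm–9:20 pm.
Total: 1 h 30 min + 30 min = 2 h.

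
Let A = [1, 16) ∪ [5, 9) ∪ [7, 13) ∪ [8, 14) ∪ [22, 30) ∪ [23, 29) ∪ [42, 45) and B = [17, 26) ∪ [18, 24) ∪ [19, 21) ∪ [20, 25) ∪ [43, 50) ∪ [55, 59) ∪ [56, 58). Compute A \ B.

First set merges to [1, 16), [22, 30), [42, 45).
Second set merges to [17, 26), [43, 50), [55, 59).
[1, 16): nothing removed.
[22, 30) \ B = [26, 30).
[42, 45) \ B = [42, 43).

[1, 16) ∪ [26, 30) ∪ [42, 43)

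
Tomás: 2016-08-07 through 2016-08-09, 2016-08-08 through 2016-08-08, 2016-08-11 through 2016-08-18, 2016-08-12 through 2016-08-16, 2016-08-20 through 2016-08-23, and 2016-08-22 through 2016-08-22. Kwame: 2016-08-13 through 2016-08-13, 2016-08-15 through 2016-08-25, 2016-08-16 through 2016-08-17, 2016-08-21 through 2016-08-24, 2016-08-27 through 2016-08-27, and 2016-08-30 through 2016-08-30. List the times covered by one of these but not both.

First set merges to 2016-08-07 through 2016-08-09, 2016-08-11 through 2016-08-18, 2016-08-20 through 2016-08-23.
Second set merges to 2016-08-13 through 2016-08-13, 2016-08-15 through 2016-08-25, 2016-08-27 through 2016-08-27, 2016-08-30 through 2016-08-30.
A \ B = 2016-08-07 through 2016-08-09, 2016-08-11 through 2016-08-12, 2016-08-14 through 2016-08-14.
B \ A = 2016-08-19 through 2016-08-19, 2016-08-24 through 2016-08-25, 2016-08-27 through 2016-08-27, 2016-08-30 through 2016-08-30.
Union of the two gives the symmetric difference.

2016-08-07 through 2016-08-09, 2016-08-11 through 2016-08-12, 2016-08-14 through 2016-08-14, 2016-08-19 through 2016-08-19, 2016-08-24 through 2016-08-25, 2016-08-27 through 2016-08-27, 2016-08-30 through 2016-08-30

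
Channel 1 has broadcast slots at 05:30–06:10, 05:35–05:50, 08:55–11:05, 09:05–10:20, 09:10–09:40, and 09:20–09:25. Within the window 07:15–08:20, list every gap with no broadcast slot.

After merging, the occupied span is 05:30–06:10, 08:55–11:05.
Gaps within 07:15–08:20: 07:15–08:20.

07:15–08:20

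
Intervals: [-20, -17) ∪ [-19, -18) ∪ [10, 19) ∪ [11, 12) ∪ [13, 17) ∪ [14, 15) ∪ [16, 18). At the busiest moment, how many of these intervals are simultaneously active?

3

At 14, 3 of the intervals are simultaneously active.
No point has more.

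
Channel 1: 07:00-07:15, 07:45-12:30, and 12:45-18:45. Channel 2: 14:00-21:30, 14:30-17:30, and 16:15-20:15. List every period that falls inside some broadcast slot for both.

B, merged: 14:00–21:30.
07:00–07:15: no overlap with the second set.
07:45–12:30: no overlap with the second set.
12:45–18:45 meets the second set on 14:00–18:45.

14:00–18:45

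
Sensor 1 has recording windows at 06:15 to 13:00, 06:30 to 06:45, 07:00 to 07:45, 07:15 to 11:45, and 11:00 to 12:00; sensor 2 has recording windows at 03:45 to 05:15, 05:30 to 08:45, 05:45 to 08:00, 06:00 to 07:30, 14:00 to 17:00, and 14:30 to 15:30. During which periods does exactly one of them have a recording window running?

A, merged: 06:15–13:00.
B, merged: 03:45–05:15, 05:30–08:45, 14:00–17:00.
A \ B = 08:45–13:00.
B \ A = 03:45–05:15, 05:30–06:15, 14:00–17:00.
Union of the two gives the symmetric difference.

03:45–05:15, 05:30–06:15, 08:45–13:00, 14:00–17:00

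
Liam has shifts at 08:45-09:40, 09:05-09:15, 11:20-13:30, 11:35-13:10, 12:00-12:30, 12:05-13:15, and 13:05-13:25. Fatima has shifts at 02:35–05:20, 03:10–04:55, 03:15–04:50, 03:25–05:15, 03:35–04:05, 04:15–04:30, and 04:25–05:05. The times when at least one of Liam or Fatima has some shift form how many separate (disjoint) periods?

3

A, merged: 08:45-09:40, 11:20-13:30.
B, merged: 02:35-05:20.
A ∪ B = 02:35-05:20, 08:45-09:40, 11:20-13:30.
That is 3 disjoint pieces.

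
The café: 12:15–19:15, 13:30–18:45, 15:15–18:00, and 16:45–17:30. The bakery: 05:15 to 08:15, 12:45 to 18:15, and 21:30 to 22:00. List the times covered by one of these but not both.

Merge the first list: 12:15-19:15.
A but not B: 12:15-12:45, 18:15-19:15.
B but not A: 05:15-08:15, 21:30-22:00.
Combining gives A △ B.

05:15-08:15, 12:15-12:45, 18:15-19:15, 21:30-22:00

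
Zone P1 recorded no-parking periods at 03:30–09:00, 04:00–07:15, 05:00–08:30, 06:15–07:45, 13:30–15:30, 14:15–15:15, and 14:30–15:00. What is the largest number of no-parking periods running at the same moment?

Sweep endpoints in order; track running count of active intervals.
Peak of 4 reached at 06:15.

4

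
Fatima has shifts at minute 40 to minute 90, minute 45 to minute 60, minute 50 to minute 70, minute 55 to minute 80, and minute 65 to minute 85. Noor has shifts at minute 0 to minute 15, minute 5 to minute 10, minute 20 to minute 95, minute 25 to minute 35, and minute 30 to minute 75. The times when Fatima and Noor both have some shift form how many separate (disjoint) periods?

1

A, merged: minute 40 to minute 90.
B, merged: minute 0 to minute 15, minute 20 to minute 95.
A ∩ B = minute 40 to minute 90.
That is 1 disjoint piece.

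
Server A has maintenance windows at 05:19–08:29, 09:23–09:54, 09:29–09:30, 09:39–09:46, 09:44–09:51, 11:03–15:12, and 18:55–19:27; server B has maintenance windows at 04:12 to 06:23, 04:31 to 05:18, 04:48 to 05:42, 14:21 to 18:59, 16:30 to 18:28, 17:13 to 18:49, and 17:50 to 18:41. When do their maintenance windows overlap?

05:19–06:23, 14:21–15:12, 18:55–18:59

A, merged: 05:19–08:29, 09:23–09:54, 11:03–15:12, 18:55–19:27.
B, merged: 04:12–06:23, 14:21–18:59.
05:19–08:29 meets the second set on 05:19–06:23.
09:23–09:54: no overlap with the second set.
11:03–15:12 meets the second set on 14:21–15:12.
18:55–19:27 meets the second set on 18:55–18:59.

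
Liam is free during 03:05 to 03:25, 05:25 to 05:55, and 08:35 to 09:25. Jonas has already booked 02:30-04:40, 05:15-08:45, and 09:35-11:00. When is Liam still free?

08:45–09:25

03:05–03:25: fully covered by B → removed.
05:25–05:55: fully covered by B → removed.
08:35–09:25 minus B → 08:45–09:25.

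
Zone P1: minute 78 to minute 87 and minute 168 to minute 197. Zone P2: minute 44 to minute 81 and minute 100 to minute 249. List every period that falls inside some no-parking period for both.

minute 78 to minute 81, minute 168 to minute 197

minute 78 to minute 87 meets the second set on minute 78 to minute 81.
minute 168 to minute 197 meets the second set on minute 168 to minute 197.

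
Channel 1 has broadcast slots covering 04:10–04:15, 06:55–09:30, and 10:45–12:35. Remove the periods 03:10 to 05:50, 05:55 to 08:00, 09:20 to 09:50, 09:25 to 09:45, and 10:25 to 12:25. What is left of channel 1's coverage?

B, merged: 03:10–05:50, 05:55–08:00, 09:20–09:50, 10:25–12:25.
04:10–04:15 lies entirely inside B → drops out.
06:55–09:30 with B removed leaves 08:00–09:20.
10:45–12:35 with B removed leaves 12:25–12:35.

08:00–09:20, 12:25–12:35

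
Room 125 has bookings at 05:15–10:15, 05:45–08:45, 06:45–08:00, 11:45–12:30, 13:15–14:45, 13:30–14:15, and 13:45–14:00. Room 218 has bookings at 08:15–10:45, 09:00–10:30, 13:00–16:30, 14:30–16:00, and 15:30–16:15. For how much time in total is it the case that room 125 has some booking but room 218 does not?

3 h 45 min

A, merged: 05:15–10:15, 11:45–12:30, 13:15–14:45.
B, merged: 08:15–10:45, 13:00–16:30.
A \ B = 05:15–08:15, 11:45–12:30.
Total: 3 h + 45 min = 3 h 45 min.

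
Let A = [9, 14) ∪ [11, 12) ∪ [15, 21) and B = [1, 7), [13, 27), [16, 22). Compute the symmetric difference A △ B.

[1, 7) ∪ [9, 13) ∪ [14, 15) ∪ [21, 27)

A, merged: [9, 14), [15, 21).
B, merged: [1, 7), [13, 27).
A but not B: [9, 13).
B but not A: [1, 7), [14, 15), [21, 27).
Combining gives A △ B.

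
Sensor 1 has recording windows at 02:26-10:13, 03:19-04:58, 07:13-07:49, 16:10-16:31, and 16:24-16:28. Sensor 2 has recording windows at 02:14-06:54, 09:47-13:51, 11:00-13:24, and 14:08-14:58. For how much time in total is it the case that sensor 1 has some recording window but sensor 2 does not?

First set merges to 02:26–10:13, 16:10–16:31.
Second set merges to 02:14–06:54, 09:47–13:51, 14:08–14:58.
A \ B = 06:54–09:47, 16:10–16:31.
Total: 2 h 53 min + 21 min = 3 h 14 min.

3 h 14 min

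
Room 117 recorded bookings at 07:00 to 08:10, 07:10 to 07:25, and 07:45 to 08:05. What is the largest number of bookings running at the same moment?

Walk the sorted start/end points keeping a running depth.
The depth first hits 2 at 07:10.

2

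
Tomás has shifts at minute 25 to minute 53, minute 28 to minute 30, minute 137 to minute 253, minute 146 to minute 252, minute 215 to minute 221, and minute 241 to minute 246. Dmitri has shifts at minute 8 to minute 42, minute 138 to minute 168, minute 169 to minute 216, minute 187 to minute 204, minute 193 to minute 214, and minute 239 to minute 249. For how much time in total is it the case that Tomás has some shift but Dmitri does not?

First set merges to minute 25 to minute 53, minute 137 to minute 253.
Second set merges to minute 8 to minute 42, minute 138 to minute 168, minute 169 to minute 216, minute 239 to minute 249.
A \ B = minute 42 to minute 53, minute 137 to minute 138, minute 168 to minute 169, minute 216 to minute 239, minute 249 to minute 253.
Total: 11 minutes + 1 minute + 1 minute + 23 minutes + 4 minutes = 40 minutes.

40 minutes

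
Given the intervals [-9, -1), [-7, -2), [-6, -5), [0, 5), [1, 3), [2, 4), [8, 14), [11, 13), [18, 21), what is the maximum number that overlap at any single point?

Walk the sorted start/end points keeping a running depth.
The depth first hits 3 at -6.

3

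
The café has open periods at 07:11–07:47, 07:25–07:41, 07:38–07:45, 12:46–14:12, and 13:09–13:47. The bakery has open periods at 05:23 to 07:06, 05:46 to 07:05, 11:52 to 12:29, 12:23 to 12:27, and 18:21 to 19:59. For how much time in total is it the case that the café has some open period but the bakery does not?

2 h 2 min

First set merges to 07:11–07:47, 12:46–14:12.
Second set merges to 05:23–07:06, 11:52–12:29, 18:21–19:59.
A \ B = 07:11–07:47, 12:46–14:12.
Total: 36 min + 1 h 26 min = 2 h 2 min.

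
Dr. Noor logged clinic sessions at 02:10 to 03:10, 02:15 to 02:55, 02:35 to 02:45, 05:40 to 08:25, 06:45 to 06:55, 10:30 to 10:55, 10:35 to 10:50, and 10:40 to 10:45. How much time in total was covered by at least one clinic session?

4 h 10 min

Merged: 02:10-03:10, 05:40-08:25, 10:30-10:55.
Lengths: 1 h + 2 h 45 min + 25 min = 4 h 10 min.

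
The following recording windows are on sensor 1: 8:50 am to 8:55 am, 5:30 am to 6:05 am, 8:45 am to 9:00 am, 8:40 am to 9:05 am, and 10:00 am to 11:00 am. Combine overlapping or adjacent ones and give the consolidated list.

Sort by start: 5:30 am–6:05 am, 8:40 am–9:05 am, 8:45 am–9:00 am, 8:50 am–8:55 am, 10:00 am–11:00 am.
8:40 am–9:05 am is disjoint → start new block.
8:45 am–9:00 am overlaps/touches 8:40 am–9:05 am → extend to 8:40 am–9:05 am.
8:50 am–8:55 am overlaps/touches 8:40 am–9:05 am → extend to 8:40 am–9:05 am.
10:00 am–11:00 am is disjoint → start new block.

5:30 am–6:05 am, 8:40 am–9:05 am, 10:00 am–11:00 am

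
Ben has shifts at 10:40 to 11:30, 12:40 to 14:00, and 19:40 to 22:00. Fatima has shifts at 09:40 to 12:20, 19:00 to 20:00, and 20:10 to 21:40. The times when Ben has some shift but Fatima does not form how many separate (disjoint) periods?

3

A \ B = 12:40-14:00, 20:00-20:10, 21:40-22:00.
That is 3 disjoint pieces.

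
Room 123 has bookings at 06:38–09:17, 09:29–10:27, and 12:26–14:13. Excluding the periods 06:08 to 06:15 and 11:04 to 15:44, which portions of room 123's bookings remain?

06:38-09:17: no B overlap → unchanged.
09:29-10:27: no B overlap → unchanged.
12:26-14:13: fully covered by B → removed.

06:38-09:17, 09:29-10:27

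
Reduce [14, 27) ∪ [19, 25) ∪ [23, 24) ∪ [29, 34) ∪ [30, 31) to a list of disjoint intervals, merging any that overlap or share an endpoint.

[14, 27) ∪ [29, 34)

[19, 25) overlaps/touches [14, 27) → extend to [14, 27).
[23, 24) overlaps/touches [14, 27) → extend to [14, 27).
[29, 34) is disjoint → start new block.
[30, 31) overlaps/touches [29, 34) → extend to [29, 34).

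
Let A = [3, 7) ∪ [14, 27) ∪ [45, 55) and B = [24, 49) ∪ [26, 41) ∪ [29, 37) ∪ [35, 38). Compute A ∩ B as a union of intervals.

B, merged: [24, 49).
[3, 7): no overlap with the second set.
[14, 27) meets the second set on [24, 27).
[45, 55) meets the second set on [45, 49).

[24, 27) ∪ [45, 49)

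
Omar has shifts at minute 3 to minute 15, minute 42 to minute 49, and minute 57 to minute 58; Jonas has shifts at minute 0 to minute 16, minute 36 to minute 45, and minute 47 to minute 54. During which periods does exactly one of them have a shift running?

minute 0 to minute 3, minute 15 to minute 16, minute 36 to minute 42, minute 45 to minute 47, minute 49 to minute 54, minute 57 to minute 58

A \ B = minute 45 to minute 47, minute 57 to minute 58.
B \ A = minute 0 to minute 3, minute 15 to minute 16, minute 36 to minute 42, minute 49 to minute 54.
Union of the two gives the symmetric difference.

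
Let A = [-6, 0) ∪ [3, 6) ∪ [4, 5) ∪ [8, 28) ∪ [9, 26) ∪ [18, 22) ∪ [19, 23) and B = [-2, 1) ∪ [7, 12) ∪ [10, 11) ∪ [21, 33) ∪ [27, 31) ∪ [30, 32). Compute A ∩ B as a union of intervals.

[-2, 0) ∪ [8, 12) ∪ [21, 28)

A, merged: [-6, 0), [3, 6), [8, 28).
B, merged: [-2, 1), [7, 12), [21, 33).
[-6, 0) meets the second set on [-2, 0).
[3, 6): no overlap with the second set.
[8, 28) meets the second set on [8, 12), [21, 28).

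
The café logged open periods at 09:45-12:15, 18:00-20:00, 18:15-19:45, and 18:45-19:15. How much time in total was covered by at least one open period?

Merged: 09:45–12:15, 18:00–20:00.
Lengths: 2 h 30 min + 2 h = 4 h 30 min.

4 h 30 min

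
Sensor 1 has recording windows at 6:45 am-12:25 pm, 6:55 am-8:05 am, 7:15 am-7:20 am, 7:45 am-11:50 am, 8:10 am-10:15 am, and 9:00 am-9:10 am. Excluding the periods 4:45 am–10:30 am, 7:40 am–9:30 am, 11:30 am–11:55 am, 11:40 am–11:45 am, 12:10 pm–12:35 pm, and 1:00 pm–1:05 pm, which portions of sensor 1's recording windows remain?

First set merges to 6:45 am–12:25 pm.
Second set merges to 4:45 am–10:30 am, 11:30 am–11:55 am, 12:10 pm–12:35 pm, 1:00 pm–1:05 pm.
6:45 am–12:25 pm with B removed leaves 10:30 am–11:30 am, 11:55 am–12:10 pm.

10:30 am–11:30 am, 11:55 am–12:10 pm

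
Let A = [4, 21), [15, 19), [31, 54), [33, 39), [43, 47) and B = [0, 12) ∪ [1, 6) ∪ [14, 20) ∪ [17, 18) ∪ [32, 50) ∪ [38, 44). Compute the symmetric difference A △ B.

Merge the first list: [4, 21), [31, 54).
Merge the second list: [0, 12), [14, 20), [32, 50).
A \ B = [12, 14), [20, 21), [31, 32), [50, 54).
B \ A = [0, 4).
Union of the two gives the symmetric difference.

[0, 4) ∪ [12, 14) ∪ [20, 21) ∪ [31, 32) ∪ [50, 54)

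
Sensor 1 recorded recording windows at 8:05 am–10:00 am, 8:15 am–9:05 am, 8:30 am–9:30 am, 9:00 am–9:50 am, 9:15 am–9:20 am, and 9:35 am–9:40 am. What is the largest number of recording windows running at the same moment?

Walk the sorted start/end points keeping a running depth.
The depth first hits 4 at 9:00 am.

4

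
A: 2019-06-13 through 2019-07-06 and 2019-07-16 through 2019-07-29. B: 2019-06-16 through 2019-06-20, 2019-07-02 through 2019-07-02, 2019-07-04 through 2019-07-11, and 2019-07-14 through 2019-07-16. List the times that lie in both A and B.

2019-06-13 through 2019-07-06 overlaps B on 2019-06-16 through 2019-06-20, 2019-07-02 through 2019-07-02, 2019-07-04 through 2019-07-06.
2019-07-16 through 2019-07-29 overlaps B on 2019-07-16 through 2019-07-16.

2019-06-16 through 2019-06-20, 2019-07-02 through 2019-07-02, 2019-07-04 through 2019-07-06, 2019-07-16 through 2019-07-16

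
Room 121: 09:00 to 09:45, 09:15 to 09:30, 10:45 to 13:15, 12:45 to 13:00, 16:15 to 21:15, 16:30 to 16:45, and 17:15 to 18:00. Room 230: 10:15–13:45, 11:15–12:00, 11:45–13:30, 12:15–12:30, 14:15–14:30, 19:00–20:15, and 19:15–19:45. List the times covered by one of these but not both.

09:00–09:45, 10:15–10:45, 13:15–13:45, 14:15–14:30, 16:15–19:00, 20:15–21:15

Merge the first list: 09:00–09:45, 10:45–13:15, 16:15–21:15.
Merge the second list: 10:15–13:45, 14:15–14:30, 19:00–20:15.
A but not B: 09:00–09:45, 16:15–19:00, 20:15–21:15.
B but not A: 10:15–10:45, 13:15–13:45, 14:15–14:30.
Combining gives A △ B.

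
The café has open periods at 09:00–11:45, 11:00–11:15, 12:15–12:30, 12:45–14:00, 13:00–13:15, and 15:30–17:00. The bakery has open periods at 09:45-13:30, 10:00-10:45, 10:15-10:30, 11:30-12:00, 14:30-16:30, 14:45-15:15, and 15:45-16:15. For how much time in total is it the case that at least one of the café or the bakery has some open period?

Merge the first list: 09:00-11:45, 12:15-12:30, 12:45-14:00, 15:30-17:00.
Merge the second list: 09:45-13:30, 14:30-16:30.
A ∪ B = 09:00-14:00, 14:30-17:00.
Total: 5 h + 2 h 30 min = 7 h 30 min.

7 h 30 min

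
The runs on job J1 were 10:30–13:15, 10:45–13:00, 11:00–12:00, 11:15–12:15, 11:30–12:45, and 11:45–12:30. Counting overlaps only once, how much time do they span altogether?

2 h 45 min

Merged: 10:30–13:15.
Length: 2 h 45 min.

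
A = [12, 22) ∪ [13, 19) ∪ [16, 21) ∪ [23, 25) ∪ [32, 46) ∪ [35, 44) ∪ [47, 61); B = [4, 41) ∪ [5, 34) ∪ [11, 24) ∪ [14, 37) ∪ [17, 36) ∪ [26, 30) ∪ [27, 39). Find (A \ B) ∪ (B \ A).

[4, 12) ∪ [22, 23) ∪ [25, 32) ∪ [41, 46) ∪ [47, 61)

A, merged: [12, 22), [23, 25), [32, 46), [47, 61).
B, merged: [4, 41).
A but not B: [41, 46), [47, 61).
B but not A: [4, 12), [22, 23), [25, 32).
Combining gives A △ B.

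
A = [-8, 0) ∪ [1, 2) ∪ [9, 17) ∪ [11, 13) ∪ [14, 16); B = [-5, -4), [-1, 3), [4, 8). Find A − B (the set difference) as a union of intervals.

[-8, -5) ∪ [-4, -1) ∪ [9, 17)

Merge the first list: [-8, 0), [1, 2), [9, 17).
[-8, 0) with B removed leaves [-8, -5), [-4, -1).
[1, 2) lies entirely inside B → drops out.
[9, 17) is untouched.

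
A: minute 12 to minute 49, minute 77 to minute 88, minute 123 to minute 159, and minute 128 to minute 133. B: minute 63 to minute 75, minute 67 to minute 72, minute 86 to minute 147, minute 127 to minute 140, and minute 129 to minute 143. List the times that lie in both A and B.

First set merges to minute 12 to minute 49, minute 77 to minute 88, minute 123 to minute 159.
Second set merges to minute 63 to minute 75, minute 86 to minute 147.
minute 12 to minute 49 falls entirely outside B.
minute 77 to minute 88 overlaps B on minute 86 to minute 88.
minute 123 to minute 159 overlaps B on minute 123 to minute 147.

minute 86 to minute 88, minute 123 to minute 147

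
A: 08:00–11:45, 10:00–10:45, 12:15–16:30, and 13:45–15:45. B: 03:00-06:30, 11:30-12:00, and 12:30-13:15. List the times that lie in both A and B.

A, merged: 08:00–11:45, 12:15–16:30.
08:00–11:45 meets the second set on 11:30–11:45.
12:15–16:30 meets the second set on 12:30–13:15.

11:30–11:45, 12:30–13:15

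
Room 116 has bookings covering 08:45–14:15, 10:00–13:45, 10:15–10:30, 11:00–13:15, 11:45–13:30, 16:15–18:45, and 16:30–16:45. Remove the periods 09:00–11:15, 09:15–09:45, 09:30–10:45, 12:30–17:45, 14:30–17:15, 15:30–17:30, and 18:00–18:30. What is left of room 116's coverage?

08:45–09:00, 11:15–12:30, 17:45–18:00, 18:30–18:45

A, merged: 08:45–14:15, 16:15–18:45.
B, merged: 09:00–11:15, 12:30–17:45, 18:00–18:30.
08:45–14:15 with B removed leaves 08:45–09:00, 11:15–12:30.
16:15–18:45 with B removed leaves 17:45–18:00, 18:30–18:45.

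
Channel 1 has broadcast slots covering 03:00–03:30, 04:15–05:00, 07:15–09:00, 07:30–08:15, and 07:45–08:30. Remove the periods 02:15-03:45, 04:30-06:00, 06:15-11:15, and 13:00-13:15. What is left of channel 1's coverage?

A, merged: 03:00–03:30, 04:15–05:00, 07:15–09:00.
03:00–03:30 lies entirely inside B → drops out.
04:15–05:00 with B removed leaves 04:15–04:30.
07:15–09:00 lies entirely inside B → drops out.

04:15–04:30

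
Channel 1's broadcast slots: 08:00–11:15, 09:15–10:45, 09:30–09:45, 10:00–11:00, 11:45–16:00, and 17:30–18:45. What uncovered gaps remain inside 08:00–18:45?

11:15–11:45, 16:00–17:30

After merging, the occupied span is 08:00–11:15, 11:45–16:00, 17:30–18:45.
Complement within 08:00–18:45: 11:15–11:45, 16:00–17:30.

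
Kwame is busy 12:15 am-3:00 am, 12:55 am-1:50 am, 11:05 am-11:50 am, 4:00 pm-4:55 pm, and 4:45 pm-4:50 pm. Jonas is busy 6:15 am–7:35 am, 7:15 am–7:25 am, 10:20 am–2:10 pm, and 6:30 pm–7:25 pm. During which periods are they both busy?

First set merges to 12:15 am-3:00 am, 11:05 am-11:50 am, 4:00 pm-4:55 pm.
Second set merges to 6:15 am-7:35 am, 10:20 am-2:10 pm, 6:30 pm-7:25 pm.
12:15 am-3:00 am: no overlap with the second set.
11:05 am-11:50 am meets the second set on 11:05 am-11:50 am.
4:00 pm-4:55 pm: no overlap with the second set.

11:05 am-11:50 am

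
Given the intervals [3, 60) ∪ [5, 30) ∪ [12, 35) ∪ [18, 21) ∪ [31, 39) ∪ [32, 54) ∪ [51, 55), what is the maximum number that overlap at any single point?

Walk the sorted start/end points keeping a running depth.
The depth first hits 4 at 18.

4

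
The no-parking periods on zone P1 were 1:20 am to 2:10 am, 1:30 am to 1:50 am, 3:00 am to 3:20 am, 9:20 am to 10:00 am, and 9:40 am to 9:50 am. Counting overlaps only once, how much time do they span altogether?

1 h 50 min

Merged: 1:20 am–2:10 am, 3:00 am–3:20 am, 9:20 am–10:00 am.
Lengths: 50 min + 20 min + 40 min = 1 h 50 min.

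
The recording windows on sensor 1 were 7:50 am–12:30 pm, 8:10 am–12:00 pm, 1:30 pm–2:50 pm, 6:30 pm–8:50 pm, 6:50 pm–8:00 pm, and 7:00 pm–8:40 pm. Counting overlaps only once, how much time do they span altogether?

8 h 20 min

Merged: 7:50 am–12:30 pm, 1:30 pm–2:50 pm, 6:30 pm–8:50 pm.
Lengths: 4 h 40 min + 1 h 20 min + 2 h 20 min = 8 h 20 min.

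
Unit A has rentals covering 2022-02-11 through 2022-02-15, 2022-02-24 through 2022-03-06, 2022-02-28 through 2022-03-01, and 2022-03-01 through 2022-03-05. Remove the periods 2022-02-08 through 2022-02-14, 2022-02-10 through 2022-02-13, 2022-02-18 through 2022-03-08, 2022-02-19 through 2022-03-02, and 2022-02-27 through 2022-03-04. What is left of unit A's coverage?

2022-02-15 through 2022-02-15

A, merged: 2022-02-11 through 2022-02-15, 2022-02-24 through 2022-03-06.
B, merged: 2022-02-08 through 2022-02-14, 2022-02-18 through 2022-03-08.
2022-02-11 through 2022-02-15 \ B = 2022-02-15 through 2022-02-15.
2022-02-24 through 2022-03-06: entirely removed.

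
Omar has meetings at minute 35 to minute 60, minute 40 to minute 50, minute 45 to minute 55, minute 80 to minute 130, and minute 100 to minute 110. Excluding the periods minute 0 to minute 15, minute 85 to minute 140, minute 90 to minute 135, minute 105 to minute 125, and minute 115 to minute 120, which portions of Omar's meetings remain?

Merge the first list: minute 35 to minute 60, minute 80 to minute 130.
Merge the second list: minute 0 to minute 15, minute 85 to minute 140.
minute 35 to minute 60: no B overlap → unchanged.
minute 80 to minute 130 minus B → minute 80 to minute 85.

minute 35 to minute 60, minute 80 to minute 85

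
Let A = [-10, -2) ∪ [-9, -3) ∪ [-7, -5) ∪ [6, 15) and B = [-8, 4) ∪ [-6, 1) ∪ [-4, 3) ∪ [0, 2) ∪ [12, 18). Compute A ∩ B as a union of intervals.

[-8, -2) ∪ [12, 15)

First set merges to [-10, -2), [6, 15).
Second set merges to [-8, 4), [12, 18).
[-10, -2) ∩ B → [-8, -2).
[6, 15) ∩ B → [12, 15).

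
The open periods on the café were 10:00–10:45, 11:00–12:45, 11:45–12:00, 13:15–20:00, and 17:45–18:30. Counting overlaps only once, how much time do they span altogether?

9 h 15 min

Merged: 10:00–10:45, 11:00–12:45, 13:15–20:00.
Lengths: 45 min + 1 h 45 min + 6 h 45 min = 9 h 15 min.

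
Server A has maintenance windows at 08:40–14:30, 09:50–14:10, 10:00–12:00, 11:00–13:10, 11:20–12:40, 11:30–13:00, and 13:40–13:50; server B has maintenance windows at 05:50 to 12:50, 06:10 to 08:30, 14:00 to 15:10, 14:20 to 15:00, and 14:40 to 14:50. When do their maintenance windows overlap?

Merge the first list: 08:40–14:30.
Merge the second list: 05:50–12:50, 14:00–15:10.
08:40–14:30 overlaps B on 08:40–12:50, 14:00–14:30.

08:40–12:50, 14:00–14:30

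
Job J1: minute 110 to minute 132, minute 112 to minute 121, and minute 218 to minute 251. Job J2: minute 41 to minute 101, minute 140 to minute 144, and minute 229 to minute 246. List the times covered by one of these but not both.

minute 41 to minute 101, minute 110 to minute 132, minute 140 to minute 144, minute 218 to minute 229, minute 246 to minute 251

First set merges to minute 110 to minute 132, minute 218 to minute 251.
A \ B = minute 110 to minute 132, minute 218 to minute 229, minute 246 to minute 251.
B \ A = minute 41 to minute 101, minute 140 to minute 144.
Union of the two gives the symmetric difference.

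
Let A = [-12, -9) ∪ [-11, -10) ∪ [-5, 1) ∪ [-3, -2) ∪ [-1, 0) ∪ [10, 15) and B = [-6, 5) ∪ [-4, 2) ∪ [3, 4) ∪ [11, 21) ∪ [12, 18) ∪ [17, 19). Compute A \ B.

First set merges to [-12, -9), [-5, 1), [10, 15).
Second set merges to [-6, 5), [11, 21).
[-12, -9) is untouched.
[-5, 1) lies entirely inside B → drops out.
[10, 15) with B removed leaves [10, 11).

[-12, -9) ∪ [10, 11)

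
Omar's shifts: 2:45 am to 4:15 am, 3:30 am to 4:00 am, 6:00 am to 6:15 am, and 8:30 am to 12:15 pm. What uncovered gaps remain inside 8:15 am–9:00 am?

Covered (merged): 2:45 am-4:15 am, 6:00 am-6:15 am, 8:30 am-12:15 pm.
Complement within 8:15 am-9:00 am: 8:15 am-8:30 am.

8:15 am-8:30 am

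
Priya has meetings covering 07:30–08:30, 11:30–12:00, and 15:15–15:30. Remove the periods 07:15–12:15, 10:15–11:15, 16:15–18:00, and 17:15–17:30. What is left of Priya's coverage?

Second set merges to 07:15–12:15, 16:15–18:00.
07:30–08:30 lies entirely inside B → drops out.
11:30–12:00 lies entirely inside B → drops out.
15:15–15:30 is untouched.

15:15–15:30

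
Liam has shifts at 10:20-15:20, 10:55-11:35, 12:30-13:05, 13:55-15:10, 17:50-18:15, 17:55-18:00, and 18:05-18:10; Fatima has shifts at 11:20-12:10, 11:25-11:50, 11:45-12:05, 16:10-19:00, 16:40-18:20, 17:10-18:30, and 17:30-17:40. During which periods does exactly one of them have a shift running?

10:20-11:20, 12:10-15:20, 16:10-17:50, 18:15-19:00

First set merges to 10:20-15:20, 17:50-18:15.
Second set merges to 11:20-12:10, 16:10-19:00.
A \ B = 10:20-11:20, 12:10-15:20.
B \ A = 16:10-17:50, 18:15-19:00.
Union of the two gives the symmetric difference.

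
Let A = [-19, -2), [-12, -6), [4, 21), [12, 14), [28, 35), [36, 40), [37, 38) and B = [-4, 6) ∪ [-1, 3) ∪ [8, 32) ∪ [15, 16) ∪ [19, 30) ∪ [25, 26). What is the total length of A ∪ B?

Merge the first list: [-19, -2), [4, 21), [28, 35), [36, 40).
Merge the second list: [-4, 6), [8, 32).
A ∪ B = [-19, 35), [36, 40).
Total: 54 + 4 = 58.

58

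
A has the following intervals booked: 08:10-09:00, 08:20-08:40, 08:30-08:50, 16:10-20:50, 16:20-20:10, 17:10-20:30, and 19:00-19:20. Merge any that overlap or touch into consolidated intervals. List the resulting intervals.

08:10–09:00, 16:10–20:50

08:20–08:40 overlaps/touches 08:10–09:00 → extend to 08:10–09:00.
08:30–08:50 overlaps/touches 08:10–09:00 → extend to 08:10–09:00.
16:10–20:50 is disjoint → start new block.
16:20–20:10 overlaps/touches 16:10–20:50 → extend to 16:10–20:50.
17:10–20:30 overlaps/touches 16:10–20:50 → extend to 16:10–20:50.
19:00–19:20 overlaps/touches 16:10–20:50 → extend to 16:10–20:50.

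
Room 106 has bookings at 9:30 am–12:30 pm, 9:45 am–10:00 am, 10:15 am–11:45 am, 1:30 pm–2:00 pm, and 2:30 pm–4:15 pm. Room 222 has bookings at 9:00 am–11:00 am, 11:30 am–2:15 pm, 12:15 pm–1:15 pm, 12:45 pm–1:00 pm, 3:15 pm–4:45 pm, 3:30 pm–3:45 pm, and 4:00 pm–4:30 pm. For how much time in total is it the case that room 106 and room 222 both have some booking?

A, merged: 9:30 am–12:30 pm, 1:30 pm–2:00 pm, 2:30 pm–4:15 pm.
B, merged: 9:00 am–11:00 am, 11:30 am–2:15 pm, 3:15 pm–4:45 pm.
A ∩ B = 9:30 am–11:00 am, 11:30 am–12:30 pm, 1:30 pm–2:00 pm, 3:15 pm–4:15 pm.
Total: 1 h 30 min + 1 h + 30 min + 1 h = 4 h.

4 h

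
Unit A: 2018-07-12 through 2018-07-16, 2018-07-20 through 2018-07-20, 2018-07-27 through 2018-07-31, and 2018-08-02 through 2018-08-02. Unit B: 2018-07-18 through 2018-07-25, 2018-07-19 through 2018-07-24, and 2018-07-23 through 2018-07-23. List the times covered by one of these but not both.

Second set merges to 2018-07-18 through 2018-07-25.
A \ B = 2018-07-12 through 2018-07-16, 2018-07-27 through 2018-07-31, 2018-08-02 through 2018-08-02.
B \ A = 2018-07-18 through 2018-07-19, 2018-07-21 through 2018-07-25.
Union of the two gives the symmetric difference.

2018-07-12 through 2018-07-16, 2018-07-18 through 2018-07-19, 2018-07-21 through 2018-07-25, 2018-07-27 through 2018-07-31, 2018-08-02 through 2018-08-02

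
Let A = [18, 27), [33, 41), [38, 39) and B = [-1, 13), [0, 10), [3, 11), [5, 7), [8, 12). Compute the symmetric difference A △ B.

Merge the first list: [18, 27), [33, 41).
Merge the second list: [-1, 13).
Only in the first: [18, 27), [33, 41).
Only in the second: [-1, 13).
Together these are the periods covered by exactly one.

[-1, 13) ∪ [18, 27) ∪ [33, 41)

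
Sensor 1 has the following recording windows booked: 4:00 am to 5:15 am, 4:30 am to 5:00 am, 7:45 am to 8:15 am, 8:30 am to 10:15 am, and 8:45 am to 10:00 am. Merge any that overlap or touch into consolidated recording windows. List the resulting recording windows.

4:00 am–5:15 am, 7:45 am–8:15 am, 8:30 am–10:15 am

4:30 am–5:00 am overlaps/touches 4:00 am–5:15 am → extend to 4:00 am–5:15 am.
7:45 am–8:15 am is disjoint → start new block.
8:30 am–10:15 am is disjoint → start new block.
8:45 am–10:00 am overlaps/touches 8:30 am–10:15 am → extend to 8:30 am–10:15 am.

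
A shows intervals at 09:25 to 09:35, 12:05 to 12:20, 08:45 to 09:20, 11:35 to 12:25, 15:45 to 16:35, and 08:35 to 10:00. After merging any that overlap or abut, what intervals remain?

08:35–10:00, 11:35–12:25, 15:45–16:35

Sort by start: 08:35–10:00, 08:45–09:20, 09:25–09:35, 11:35–12:25, 12:05–12:20, 15:45–16:35.
08:45–09:20 overlaps/touches 08:35–10:00 → extend to 08:35–10:00.
09:25–09:35 overlaps/touches 08:35–10:00 → extend to 08:35–10:00.
11:35–12:25 is disjoint → start new block.
12:05–12:20 overlaps/touches 11:35–12:25 → extend to 11:35–12:25.
15:45–16:35 is disjoint → start new block.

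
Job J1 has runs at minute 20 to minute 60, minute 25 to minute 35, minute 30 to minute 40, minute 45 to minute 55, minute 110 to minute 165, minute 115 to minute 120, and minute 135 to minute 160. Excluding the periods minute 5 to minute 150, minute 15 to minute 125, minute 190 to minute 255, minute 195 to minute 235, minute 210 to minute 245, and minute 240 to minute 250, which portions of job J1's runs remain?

A, merged: minute 20 to minute 60, minute 110 to minute 165.
B, merged: minute 5 to minute 150, minute 190 to minute 255.
minute 20 to minute 60: entirely removed.
minute 110 to minute 165 \ B = minute 150 to minute 165.

minute 150 to minute 165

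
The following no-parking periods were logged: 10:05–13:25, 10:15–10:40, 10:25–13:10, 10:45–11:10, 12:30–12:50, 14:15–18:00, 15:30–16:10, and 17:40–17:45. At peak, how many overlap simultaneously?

3

At 10:25, 3 of the intervals are simultaneously active.
No point has more.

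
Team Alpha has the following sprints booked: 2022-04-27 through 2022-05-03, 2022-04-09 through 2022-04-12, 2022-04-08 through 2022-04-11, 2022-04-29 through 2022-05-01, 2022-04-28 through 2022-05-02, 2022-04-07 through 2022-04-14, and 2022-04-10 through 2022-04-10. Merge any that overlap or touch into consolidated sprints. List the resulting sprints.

Sort by start: 2022-04-07 through 2022-04-14, 2022-04-08 through 2022-04-11, 2022-04-09 through 2022-04-12, 2022-04-10 through 2022-04-10, 2022-04-27 through 2022-05-03, 2022-04-28 through 2022-05-02, 2022-04-29 through 2022-05-01.
2022-04-08 through 2022-04-11 overlaps/touches 2022-04-07 through 2022-04-14 → extend to 2022-04-07 through 2022-04-14.
2022-04-09 through 2022-04-12 overlaps/touches 2022-04-07 through 2022-04-14 → extend to 2022-04-07 through 2022-04-14.
2022-04-10 through 2022-04-10 overlaps/touches 2022-04-07 through 2022-04-14 → extend to 2022-04-07 through 2022-04-14.
2022-04-27 through 2022-05-03 is disjoint → start new block.
2022-04-28 through 2022-05-02 overlaps/touches 2022-04-27 through 2022-05-03 → extend to 2022-04-27 through 2022-05-03.
2022-04-29 through 2022-05-01 overlaps/touches 2022-04-27 through 2022-05-03 → extend to 2022-04-27 through 2022-05-03.

2022-04-07 through 2022-04-14, 2022-04-27 through 2022-05-03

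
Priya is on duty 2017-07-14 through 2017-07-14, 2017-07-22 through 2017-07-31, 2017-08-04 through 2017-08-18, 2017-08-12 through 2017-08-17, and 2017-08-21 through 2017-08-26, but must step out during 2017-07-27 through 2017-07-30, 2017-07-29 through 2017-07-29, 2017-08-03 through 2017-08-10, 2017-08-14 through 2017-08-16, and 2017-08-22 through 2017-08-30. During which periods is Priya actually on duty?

2017-07-14 through 2017-07-14, 2017-07-22 through 2017-07-26, 2017-07-31 through 2017-07-31, 2017-08-11 through 2017-08-13, 2017-08-17 through 2017-08-18, 2017-08-21 through 2017-08-21

Merge the first list: 2017-07-14 through 2017-07-14, 2017-07-22 through 2017-07-31, 2017-08-04 through 2017-08-18, 2017-08-21 through 2017-08-26.
Merge the second list: 2017-07-27 through 2017-07-30, 2017-08-03 through 2017-08-10, 2017-08-14 through 2017-08-16, 2017-08-22 through 2017-08-30.
2017-07-14 through 2017-07-14: no B overlap → unchanged.
2017-07-22 through 2017-07-31 minus B → 2017-07-22 through 2017-07-26, 2017-07-31 through 2017-07-31.
2017-08-04 through 2017-08-18 minus B → 2017-08-11 through 2017-08-13, 2017-08-17 through 2017-08-18.
2017-08-21 through 2017-08-26 minus B → 2017-08-21 through 2017-08-21.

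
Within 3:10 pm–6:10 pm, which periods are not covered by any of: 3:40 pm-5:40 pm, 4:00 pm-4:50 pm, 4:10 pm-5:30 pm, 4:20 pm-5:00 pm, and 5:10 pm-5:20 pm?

Covered (merged): 3:40 pm–5:40 pm.
Complement within 3:10 pm–6:10 pm: 3:10 pm–3:40 pm, 5:40 pm–6:10 pm.

3:10 pm–3:40 pm, 5:40 pm–6:10 pm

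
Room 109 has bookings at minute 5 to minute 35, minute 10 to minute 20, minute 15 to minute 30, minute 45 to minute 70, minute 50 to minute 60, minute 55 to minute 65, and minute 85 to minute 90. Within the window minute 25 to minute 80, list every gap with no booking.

After merging, the occupied span is minute 5 to minute 35, minute 45 to minute 70, minute 85 to minute 90.
Complement within minute 25 to minute 80: minute 35 to minute 45, minute 70 to minute 80.

minute 35 to minute 45, minute 70 to minute 80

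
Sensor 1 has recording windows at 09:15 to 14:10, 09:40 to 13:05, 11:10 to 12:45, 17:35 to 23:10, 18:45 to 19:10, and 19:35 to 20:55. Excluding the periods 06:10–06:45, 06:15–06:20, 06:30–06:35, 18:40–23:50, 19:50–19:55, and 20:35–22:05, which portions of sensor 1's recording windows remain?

A, merged: 09:15–14:10, 17:35–23:10.
B, merged: 06:10–06:45, 18:40–23:50.
09:15–14:10: nothing removed.
17:35–23:10 \ B = 17:35–18:40.

09:15–14:10, 17:35–18:40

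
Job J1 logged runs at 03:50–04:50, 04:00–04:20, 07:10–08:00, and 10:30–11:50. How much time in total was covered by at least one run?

Merged: 03:50-04:50, 07:10-08:00, 10:30-11:50.
Lengths: 1 h + 50 min + 1 h 20 min = 3 h 10 min.

3 h 10 min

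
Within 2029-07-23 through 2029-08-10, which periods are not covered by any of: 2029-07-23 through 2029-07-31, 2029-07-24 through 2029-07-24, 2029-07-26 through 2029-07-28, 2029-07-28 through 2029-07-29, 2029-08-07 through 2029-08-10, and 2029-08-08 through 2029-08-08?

2029-08-01 through 2029-08-06

The merged coverage is 2029-07-23 through 2029-07-31, 2029-08-07 through 2029-08-10.
Gaps within 2029-07-23 through 2029-08-10: 2029-08-01 through 2029-08-06.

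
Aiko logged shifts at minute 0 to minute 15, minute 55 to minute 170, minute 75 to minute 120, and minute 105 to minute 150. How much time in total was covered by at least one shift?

130 minutes

Merged: minute 0 to minute 15, minute 55 to minute 170.
Lengths: 15 minutes + 115 minutes = 130 minutes.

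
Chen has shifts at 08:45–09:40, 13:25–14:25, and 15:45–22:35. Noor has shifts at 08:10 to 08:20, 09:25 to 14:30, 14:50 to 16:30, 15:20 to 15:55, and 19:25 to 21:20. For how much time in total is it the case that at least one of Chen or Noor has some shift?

B, merged: 08:10–08:20, 09:25–14:30, 14:50–16:30, 19:25–21:20.
A ∪ B = 08:10–08:20, 08:45–14:30, 14:50–22:35.
Total: 10 min + 5 h 45 min + 7 h 45 min = 13 h 40 min.

13 h 40 min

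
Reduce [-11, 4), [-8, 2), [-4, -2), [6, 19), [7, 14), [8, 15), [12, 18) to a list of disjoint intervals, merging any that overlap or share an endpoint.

[-11, 4) ∪ [6, 19)

[-8, 2) overlaps/touches [-11, 4) → extend to [-11, 4).
[-4, -2) overlaps/touches [-11, 4) → extend to [-11, 4).
[6, 19) is disjoint → start new block.
[7, 14) overlaps/touches [6, 19) → extend to [6, 19).
[8, 15) overlaps/touches [6, 19) → extend to [6, 19).
[12, 18) overlaps/touches [6, 19) → extend to [6, 19).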